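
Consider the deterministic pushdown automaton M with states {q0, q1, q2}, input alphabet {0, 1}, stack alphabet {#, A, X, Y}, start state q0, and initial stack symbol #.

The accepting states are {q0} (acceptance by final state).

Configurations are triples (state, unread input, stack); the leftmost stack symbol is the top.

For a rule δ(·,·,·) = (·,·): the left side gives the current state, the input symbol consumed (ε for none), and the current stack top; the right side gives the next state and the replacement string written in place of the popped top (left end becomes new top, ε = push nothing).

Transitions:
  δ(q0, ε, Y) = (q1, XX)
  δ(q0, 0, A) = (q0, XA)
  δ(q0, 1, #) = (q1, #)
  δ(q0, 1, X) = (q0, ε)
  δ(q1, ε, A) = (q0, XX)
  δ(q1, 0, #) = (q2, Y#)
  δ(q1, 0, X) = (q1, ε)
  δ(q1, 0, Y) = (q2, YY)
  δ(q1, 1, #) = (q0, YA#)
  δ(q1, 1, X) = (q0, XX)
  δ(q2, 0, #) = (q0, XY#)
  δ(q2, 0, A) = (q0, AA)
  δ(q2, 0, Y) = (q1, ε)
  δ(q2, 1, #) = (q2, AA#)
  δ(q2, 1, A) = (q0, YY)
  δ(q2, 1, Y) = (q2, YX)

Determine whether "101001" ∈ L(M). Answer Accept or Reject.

Accept

(q0, 101001, #)
  read 1, top #: go to q1, push # → (q1, 01001, #)
  read 0, top #: go to q2, push Y# → (q2, 1001, Y#)
  read 1, top Y: go to q2, push YX → (q2, 001, YX#)
  read 0, top Y: go to q1, push ε → (q1, 01, X#)
  read 0, top X: go to q1, push ε → (q1, 1, #)
  read 1, top #: go to q0, push YA# → (q0, ε, YA#)
All input consumed; state q0 ∈ F.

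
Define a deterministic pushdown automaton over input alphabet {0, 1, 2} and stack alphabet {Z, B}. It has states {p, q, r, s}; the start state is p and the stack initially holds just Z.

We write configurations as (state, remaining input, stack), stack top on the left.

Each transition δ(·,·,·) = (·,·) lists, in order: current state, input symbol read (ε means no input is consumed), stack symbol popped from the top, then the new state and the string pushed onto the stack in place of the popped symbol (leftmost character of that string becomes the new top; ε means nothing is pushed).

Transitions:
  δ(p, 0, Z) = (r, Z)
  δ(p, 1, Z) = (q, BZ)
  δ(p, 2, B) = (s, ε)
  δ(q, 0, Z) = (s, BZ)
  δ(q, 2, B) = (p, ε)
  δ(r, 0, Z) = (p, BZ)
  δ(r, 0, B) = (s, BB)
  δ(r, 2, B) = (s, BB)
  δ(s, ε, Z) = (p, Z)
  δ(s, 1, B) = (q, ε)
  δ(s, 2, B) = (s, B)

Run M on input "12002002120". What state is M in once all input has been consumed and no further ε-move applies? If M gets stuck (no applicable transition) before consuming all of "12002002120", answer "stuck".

(p, 12002002120, Z)
  read 1, top Z: go to q, push BZ → (q, 2002002120, BZ)
  read 2, top B: go to p, push ε → (p, 002002120, Z)
  read 0, top Z: go to r, push Z → (r, 02002120, Z)
  read 0, top Z: go to p, push BZ → (p, 2002120, BZ)
  read 2, top B: go to s, push ε → (s, 002120, Z)
  ε-move, top Z: go to p, push Z → (p, 002120, Z)
  read 0, top Z: go to r, push Z → (r, 02120, Z)
  read 0, top Z: go to p, push BZ → (p, 2120, BZ)
  read 2, top B: go to s, push ε → (s, 120, Z)
  ε-move, top Z: go to p, push Z → (p, 120, Z)
  read 1, top Z: go to q, push BZ → (q, 20, BZ)
  read 2, top B: go to p, push ε → (p, 0, Z)
  read 0, top Z: go to r, push Z → (r, ε, Z)
All input consumed; M is in state r.

r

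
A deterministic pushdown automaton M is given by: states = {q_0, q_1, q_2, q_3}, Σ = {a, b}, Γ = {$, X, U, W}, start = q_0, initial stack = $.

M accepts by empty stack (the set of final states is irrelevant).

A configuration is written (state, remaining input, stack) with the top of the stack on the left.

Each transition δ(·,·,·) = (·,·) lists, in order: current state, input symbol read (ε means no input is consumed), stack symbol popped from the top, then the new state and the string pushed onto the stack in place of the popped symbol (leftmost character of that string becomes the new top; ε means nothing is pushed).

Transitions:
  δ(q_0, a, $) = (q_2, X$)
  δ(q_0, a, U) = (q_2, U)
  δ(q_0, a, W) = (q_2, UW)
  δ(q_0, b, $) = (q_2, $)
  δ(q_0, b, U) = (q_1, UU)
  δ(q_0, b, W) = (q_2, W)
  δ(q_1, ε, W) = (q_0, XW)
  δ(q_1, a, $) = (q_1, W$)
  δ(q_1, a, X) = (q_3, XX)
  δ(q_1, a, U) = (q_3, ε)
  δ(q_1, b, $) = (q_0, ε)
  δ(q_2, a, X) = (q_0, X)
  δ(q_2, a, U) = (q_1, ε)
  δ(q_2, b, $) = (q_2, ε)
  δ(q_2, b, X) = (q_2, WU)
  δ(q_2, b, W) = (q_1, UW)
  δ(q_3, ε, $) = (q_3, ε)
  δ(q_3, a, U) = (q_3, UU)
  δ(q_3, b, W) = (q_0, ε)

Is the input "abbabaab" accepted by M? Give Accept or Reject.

Accept

(q_0, abbabaab, $)
  read a, top $: go to q_2, push X$ → (q_2, bbabaab, X$)
  read b, top X: go to q_2, push WU → (q_2, babaab, WU$)
  read b, top W: go to q_1, push UW → (q_1, abaab, UWU$)
  read a, top U: go to q_3, push ε → (q_3, baab, WU$)
  read b, top W: go to q_0, push ε → (q_0, aab, U$)
  read a, top U: go to q_2, push U → (q_2, ab, U$)
  read a, top U: go to q_1, push ε → (q_1, b, $)
  read b, top $: go to q_0, push ε → (q_0, ε, ε)
All input consumed and the stack is empty.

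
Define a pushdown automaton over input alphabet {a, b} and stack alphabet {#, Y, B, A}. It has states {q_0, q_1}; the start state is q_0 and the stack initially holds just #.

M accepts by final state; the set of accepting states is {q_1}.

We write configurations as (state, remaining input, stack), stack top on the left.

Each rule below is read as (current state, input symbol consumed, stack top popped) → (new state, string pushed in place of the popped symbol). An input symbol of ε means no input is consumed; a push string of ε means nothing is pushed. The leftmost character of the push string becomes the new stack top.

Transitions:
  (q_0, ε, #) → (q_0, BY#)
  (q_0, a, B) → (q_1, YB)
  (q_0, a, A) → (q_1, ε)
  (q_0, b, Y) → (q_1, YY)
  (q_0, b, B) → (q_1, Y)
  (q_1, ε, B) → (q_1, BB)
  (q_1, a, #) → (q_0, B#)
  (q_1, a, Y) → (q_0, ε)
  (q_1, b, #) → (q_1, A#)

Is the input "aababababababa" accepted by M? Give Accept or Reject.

Reject

No computation consumes all input and reaches a final state.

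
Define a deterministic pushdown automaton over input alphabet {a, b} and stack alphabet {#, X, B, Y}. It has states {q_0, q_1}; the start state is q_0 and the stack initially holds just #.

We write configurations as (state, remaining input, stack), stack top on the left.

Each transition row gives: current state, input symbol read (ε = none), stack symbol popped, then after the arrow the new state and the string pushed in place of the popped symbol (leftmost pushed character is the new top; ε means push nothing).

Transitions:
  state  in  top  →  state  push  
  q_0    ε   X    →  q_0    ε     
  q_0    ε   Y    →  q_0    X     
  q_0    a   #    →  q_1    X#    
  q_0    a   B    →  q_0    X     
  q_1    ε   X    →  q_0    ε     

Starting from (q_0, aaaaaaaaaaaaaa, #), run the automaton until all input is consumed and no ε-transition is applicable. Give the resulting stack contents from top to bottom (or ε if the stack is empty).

#

(q_0, aaaaaaaaaaaaaa, #)
  read a, top #: go to q_1, push X# → (q_1, aaaaaaaaaaaaa, X#)
  ε-move, top X: go to q_0, push ε → (q_0, aaaaaaaaaaaaa, #)
  read a, top #: go to q_1, push X# → (q_1, aaaaaaaaaaaa, X#)
  ε-move, top X: go to q_0, push ε → (q_0, aaaaaaaaaaaa, #)
  read a, top #: go to q_1, push X# → (q_1, aaaaaaaaaaa, X#)
  ε-move, top X: go to q_0, push ε → (q_0, aaaaaaaaaaa, #)
  read a, top #: go to q_1, push X# → (q_1, aaaaaaaaaa, X#)
  ε-move, top X: go to q_0, push ε → (q_0, aaaaaaaaaa, #)
  read a, top #: go to q_1, push X# → (q_1, aaaaaaaaa, X#)
  ε-move, top X: go to q_0, push ε → (q_0, aaaaaaaaa, #)
  read a, top #: go to q_1, push X# → (q_1, aaaaaaaa, X#)
  ε-move, top X: go to q_0, push ε → (q_0, aaaaaaaa, #)
  read a, top #: go to q_1, push X# → (q_1, aaaaaaa, X#)
  ε-move, top X: go to q_0, push ε → (q_0, aaaaaaa, #)
  read a, top #: go to q_1, push X# → (q_1, aaaaaa, X#)
  ε-move, top X: go to q_0, push ε → (q_0, aaaaaa, #)
  read a, top #: go to q_1, push X# → (q_1, aaaaa, X#)
  ε-move, top X: go to q_0, push ε → (q_0, aaaaa, #)
  read a, top #: go to q_1, push X# → (q_1, aaaa, X#)
  ε-move, top X: go to q_0, push ε → (q_0, aaaa, #)
  read a, top #: go to q_1, push X# → (q_1, aaa, X#)
  ε-move, top X: go to q_0, push ε → (q_0, aaa, #)
  read a, top #: go to q_1, push X# → (q_1, aa, X#)
  ε-move, top X: go to q_0, push ε → (q_0, aa, #)
  read a, top #: go to q_1, push X# → (q_1, a, X#)
  ε-move, top X: go to q_0, push ε → (q_0, a, #)
  read a, top #: go to q_1, push X# → (q_1, ε, X#)
  ε-move, top X: go to q_0, push ε → (q_0, ε, #)
All input consumed in state q_0 with stack #.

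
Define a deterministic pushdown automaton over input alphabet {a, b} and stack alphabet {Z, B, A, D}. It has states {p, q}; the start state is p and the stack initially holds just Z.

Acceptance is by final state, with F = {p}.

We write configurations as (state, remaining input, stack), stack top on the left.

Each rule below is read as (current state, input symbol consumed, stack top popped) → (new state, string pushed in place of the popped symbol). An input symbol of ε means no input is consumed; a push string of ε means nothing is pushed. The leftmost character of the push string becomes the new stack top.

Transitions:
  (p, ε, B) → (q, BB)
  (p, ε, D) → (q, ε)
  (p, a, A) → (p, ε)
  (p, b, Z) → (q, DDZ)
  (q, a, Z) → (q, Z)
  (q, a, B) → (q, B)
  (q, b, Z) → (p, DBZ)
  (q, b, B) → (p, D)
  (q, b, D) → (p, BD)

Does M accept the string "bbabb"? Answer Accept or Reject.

(p, bbabb, Z) ⊢ (q, babb, DDZ) ⊢ (p, abb, BDDZ) ⊢ (q, abb, BBDDZ) ⊢ (q, bb, BBDDZ) ⊢ (p, b, DBDDZ) ⊢ (q, b, BDDZ) ⊢ (p, ε, DDDZ)
All input consumed; state p ∈ F.

Accept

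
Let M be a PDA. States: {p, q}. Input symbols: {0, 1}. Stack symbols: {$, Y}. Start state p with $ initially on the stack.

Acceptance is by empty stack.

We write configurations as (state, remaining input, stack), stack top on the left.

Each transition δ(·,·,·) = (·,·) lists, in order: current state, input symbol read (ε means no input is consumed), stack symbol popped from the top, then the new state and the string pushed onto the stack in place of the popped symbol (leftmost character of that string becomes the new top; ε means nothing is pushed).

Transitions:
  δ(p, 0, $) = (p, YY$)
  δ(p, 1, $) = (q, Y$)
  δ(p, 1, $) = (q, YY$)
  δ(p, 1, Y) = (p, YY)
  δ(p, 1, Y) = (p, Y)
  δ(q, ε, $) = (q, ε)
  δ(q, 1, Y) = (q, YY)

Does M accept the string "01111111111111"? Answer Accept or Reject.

No computation consumes all input and empties the stack.

Reject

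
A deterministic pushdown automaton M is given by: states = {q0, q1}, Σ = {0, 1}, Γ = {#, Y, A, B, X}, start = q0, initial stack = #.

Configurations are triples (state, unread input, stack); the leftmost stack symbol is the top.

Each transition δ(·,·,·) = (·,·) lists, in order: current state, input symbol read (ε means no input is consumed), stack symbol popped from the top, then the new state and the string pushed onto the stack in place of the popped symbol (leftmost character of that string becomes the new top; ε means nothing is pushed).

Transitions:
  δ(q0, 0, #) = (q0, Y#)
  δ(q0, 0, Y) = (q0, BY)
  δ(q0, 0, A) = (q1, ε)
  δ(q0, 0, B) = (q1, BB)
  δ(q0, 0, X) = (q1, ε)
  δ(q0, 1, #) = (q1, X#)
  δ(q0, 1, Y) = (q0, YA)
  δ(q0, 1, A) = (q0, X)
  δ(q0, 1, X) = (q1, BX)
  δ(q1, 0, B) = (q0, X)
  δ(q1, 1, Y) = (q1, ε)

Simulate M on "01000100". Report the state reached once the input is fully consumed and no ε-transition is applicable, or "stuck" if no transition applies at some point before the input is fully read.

q1

(q0, 01000100, #)
  read 0, top #: go to q0, push Y# → (q0, 1000100, Y#)
  read 1, top Y: go to q0, push YA → (q0, 000100, YA#)
  read 0, top Y: go to q0, push BY → (q0, 00100, BYA#)
  read 0, top B: go to q1, push BB → (q1, 0100, BBYA#)
  read 0, top B: go to q0, push X → (q0, 100, XBYA#)
  read 1, top X: go to q1, push BX → (q1, 00, BXBYA#)
  read 0, top B: go to q0, push X → (q0, 0, XXBYA#)
  read 0, top X: go to q1, push ε → (q1, ε, XBYA#)
All input consumed; M is in state q1.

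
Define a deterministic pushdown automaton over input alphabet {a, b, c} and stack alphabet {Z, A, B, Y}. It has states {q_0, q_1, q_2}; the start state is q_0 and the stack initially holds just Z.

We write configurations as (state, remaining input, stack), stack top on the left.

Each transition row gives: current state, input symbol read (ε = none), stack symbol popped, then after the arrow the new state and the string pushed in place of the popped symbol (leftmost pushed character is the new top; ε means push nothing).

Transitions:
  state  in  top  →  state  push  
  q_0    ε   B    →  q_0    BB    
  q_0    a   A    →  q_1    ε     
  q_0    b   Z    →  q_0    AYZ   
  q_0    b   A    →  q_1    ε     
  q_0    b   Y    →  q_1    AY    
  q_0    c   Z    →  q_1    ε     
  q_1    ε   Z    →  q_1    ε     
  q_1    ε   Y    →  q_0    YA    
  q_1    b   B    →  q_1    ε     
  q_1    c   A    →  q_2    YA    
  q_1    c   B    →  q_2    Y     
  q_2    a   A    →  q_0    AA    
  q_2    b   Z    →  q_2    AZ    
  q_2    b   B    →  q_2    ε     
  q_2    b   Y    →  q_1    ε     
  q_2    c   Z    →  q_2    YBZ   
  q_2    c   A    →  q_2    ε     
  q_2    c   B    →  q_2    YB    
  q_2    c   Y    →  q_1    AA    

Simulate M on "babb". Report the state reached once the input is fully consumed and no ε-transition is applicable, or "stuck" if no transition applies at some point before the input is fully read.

(q_0, babb, Z)
  read b, top Z: go to q_0, push AYZ → (q_0, abb, AYZ)
  read a, top A: go to q_1, push ε → (q_1, bb, YZ)
  ε-move, top Y: go to q_0, push YA → (q_0, bb, YAZ)
  read b, top Y: go to q_1, push AY → (q_1, b, AYAZ)
No transition for (q_1, b, top A); M blocks with input b remaining.

stuck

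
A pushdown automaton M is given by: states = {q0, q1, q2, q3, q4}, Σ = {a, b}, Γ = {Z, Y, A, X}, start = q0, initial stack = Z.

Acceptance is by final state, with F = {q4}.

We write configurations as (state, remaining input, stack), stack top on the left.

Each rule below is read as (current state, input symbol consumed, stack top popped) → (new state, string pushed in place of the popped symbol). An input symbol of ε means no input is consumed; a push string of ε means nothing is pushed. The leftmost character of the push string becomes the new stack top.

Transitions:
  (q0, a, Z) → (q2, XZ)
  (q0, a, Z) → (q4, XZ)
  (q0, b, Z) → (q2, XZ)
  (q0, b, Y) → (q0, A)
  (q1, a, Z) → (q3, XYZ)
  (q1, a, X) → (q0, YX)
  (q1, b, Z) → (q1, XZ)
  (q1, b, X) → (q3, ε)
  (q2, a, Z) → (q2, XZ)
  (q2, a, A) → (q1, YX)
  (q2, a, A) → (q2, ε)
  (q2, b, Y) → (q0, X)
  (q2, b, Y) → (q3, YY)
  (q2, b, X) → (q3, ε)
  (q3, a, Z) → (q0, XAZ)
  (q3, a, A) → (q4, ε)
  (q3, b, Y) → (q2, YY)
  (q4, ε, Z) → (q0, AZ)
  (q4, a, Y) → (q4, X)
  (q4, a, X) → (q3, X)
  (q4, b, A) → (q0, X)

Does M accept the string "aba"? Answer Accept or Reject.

Reject

No computation consumes all input and reaches a final state.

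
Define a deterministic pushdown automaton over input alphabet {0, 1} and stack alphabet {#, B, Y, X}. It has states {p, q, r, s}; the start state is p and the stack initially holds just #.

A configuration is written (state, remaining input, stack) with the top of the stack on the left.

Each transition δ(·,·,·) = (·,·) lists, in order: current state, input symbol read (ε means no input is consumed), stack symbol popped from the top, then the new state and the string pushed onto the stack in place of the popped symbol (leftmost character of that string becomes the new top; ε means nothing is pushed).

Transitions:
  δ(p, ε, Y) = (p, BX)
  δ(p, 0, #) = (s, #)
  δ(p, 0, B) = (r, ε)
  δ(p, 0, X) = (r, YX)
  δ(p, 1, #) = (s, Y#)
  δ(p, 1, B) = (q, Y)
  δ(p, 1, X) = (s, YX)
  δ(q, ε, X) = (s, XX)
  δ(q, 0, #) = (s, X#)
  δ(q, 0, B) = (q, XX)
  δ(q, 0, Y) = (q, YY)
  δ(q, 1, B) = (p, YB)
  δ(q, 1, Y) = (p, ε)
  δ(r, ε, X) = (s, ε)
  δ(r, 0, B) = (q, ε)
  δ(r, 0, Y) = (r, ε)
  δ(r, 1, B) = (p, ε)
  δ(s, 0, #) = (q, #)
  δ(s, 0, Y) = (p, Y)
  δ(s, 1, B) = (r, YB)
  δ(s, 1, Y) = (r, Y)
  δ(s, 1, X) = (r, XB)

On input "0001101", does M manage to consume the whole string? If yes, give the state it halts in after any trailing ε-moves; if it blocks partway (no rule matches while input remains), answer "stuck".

(p, 0001101, #)
  read 0, top #: go to s, push # → (s, 001101, #)
  read 0, top #: go to q, push # → (q, 01101, #)
  read 0, top #: go to s, push X# → (s, 1101, X#)
  read 1, top X: go to r, push XB → (r, 101, XB#)
  ε-move, top X: go to s, push ε → (s, 101, B#)
  read 1, top B: go to r, push YB → (r, 01, YB#)
  read 0, top Y: go to r, push ε → (r, 1, B#)
  read 1, top B: go to p, push ε → (p, ε, #)
All input consumed; M is in state p.

p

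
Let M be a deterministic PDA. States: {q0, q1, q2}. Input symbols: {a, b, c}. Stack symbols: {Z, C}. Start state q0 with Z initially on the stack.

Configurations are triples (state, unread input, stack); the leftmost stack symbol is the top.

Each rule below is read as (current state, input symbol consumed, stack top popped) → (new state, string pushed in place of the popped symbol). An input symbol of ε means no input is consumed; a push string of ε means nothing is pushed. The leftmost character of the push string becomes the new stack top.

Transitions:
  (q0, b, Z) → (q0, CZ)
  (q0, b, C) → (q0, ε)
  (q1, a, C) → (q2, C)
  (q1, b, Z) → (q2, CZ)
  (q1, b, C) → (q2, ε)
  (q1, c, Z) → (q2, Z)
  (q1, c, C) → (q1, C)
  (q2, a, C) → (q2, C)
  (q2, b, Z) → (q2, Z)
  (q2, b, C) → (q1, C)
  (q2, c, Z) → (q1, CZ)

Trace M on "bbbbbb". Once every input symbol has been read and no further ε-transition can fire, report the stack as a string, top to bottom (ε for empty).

(q0, bbbbbb, Z) ⊢ (q0, bbbbb, CZ) ⊢ (q0, bbbb, Z) ⊢ (q0, bbb, CZ) ⊢ (q0, bb, Z) ⊢ (q0, b, CZ) ⊢ (q0, ε, Z)
All input consumed in state q0 with stack Z.

Z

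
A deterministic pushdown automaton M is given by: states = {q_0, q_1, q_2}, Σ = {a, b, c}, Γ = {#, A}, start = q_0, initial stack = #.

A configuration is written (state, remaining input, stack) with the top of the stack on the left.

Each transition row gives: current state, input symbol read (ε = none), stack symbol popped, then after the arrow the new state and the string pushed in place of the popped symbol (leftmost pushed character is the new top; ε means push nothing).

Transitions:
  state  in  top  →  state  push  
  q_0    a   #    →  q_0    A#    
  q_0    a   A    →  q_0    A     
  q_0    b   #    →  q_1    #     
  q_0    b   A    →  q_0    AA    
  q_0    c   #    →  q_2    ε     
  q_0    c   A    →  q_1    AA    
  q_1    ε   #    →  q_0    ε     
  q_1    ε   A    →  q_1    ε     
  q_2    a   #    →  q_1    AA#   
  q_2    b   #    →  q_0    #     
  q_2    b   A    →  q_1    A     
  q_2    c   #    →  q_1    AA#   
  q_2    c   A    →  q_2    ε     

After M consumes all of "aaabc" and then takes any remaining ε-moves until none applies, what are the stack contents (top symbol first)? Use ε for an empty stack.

(q_0, aaabc, #)
  read a, top #: go to q_0, push A# → (q_0, aabc, A#)
  read a, top A: go to q_0, push A → (q_0, abc, A#)
  read a, top A: go to q_0, push A → (q_0, bc, A#)
  read b, top A: go to q_0, push AA → (q_0, c, AA#)
  read c, top A: go to q_1, push AA → (q_1, ε, AAA#)
  ε-move, top A: go to q_1, push ε → (q_1, ε, AA#)
  ε-move, top A: go to q_1, push ε → (q_1, ε, A#)
  ε-move, top A: go to q_1, push ε → (q_1, ε, #)
  ε-move, top #: go to q_0, push ε → (q_0, ε, ε)
All input consumed in state q_0 with stack ε.

ε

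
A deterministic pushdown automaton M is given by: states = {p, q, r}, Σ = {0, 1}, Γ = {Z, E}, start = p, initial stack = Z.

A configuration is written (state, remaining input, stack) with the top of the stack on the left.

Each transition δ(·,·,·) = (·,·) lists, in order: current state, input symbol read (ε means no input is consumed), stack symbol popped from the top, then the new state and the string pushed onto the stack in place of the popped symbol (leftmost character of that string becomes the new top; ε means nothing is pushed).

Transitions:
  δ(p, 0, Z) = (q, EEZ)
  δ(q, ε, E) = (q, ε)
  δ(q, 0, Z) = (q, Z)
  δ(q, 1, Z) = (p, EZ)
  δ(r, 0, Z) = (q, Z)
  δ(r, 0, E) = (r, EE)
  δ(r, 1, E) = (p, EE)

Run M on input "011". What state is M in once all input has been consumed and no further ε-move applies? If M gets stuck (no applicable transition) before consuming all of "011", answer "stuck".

(p, 011, Z)
  read 0, top Z: go to q, push EEZ → (q, 11, EEZ)
  ε-move, top E: go to q, push ε → (q, 11, EZ)
  ε-move, top E: go to q, push ε → (q, 11, Z)
  read 1, top Z: go to p, push EZ → (p, 1, EZ)
No transition for (p, 1, top E); M blocks with input 1 remaining.

stuck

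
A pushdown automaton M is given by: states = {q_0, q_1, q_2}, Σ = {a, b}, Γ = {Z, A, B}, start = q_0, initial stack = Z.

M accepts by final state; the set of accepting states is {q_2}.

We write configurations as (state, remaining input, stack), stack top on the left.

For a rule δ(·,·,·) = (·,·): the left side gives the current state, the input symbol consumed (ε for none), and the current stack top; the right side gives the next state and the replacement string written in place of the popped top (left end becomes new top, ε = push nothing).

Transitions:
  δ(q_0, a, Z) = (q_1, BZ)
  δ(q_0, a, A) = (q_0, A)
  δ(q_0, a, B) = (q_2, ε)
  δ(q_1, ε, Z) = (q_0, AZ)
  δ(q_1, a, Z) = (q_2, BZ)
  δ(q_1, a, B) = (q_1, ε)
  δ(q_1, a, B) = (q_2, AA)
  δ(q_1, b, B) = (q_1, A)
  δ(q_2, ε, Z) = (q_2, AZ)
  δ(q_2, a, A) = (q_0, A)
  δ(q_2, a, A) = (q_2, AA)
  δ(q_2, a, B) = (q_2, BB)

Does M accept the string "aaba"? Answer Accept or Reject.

Reject

No computation consumes all input and reaches a final state.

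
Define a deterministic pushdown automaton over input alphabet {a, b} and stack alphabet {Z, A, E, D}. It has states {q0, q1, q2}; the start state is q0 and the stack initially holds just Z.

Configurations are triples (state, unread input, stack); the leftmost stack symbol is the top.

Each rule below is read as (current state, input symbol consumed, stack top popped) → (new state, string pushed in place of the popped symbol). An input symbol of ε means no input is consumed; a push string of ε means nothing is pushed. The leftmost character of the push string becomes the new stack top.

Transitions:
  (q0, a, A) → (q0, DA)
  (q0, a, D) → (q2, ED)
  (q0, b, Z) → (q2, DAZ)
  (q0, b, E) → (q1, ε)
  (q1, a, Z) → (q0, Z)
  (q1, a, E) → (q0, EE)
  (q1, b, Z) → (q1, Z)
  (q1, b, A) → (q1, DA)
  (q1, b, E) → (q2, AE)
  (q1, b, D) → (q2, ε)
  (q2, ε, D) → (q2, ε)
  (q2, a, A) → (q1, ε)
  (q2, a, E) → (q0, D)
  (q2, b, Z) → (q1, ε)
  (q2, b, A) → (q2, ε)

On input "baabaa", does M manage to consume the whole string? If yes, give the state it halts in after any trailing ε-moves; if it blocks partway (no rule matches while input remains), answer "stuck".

q0

(q0, baabaa, Z)
  read b, top Z: go to q2, push DAZ → (q2, aabaa, DAZ)
  ε-move, top D: go to q2, push ε → (q2, aabaa, AZ)
  read a, top A: go to q1, push ε → (q1, abaa, Z)
  read a, top Z: go to q0, push Z → (q0, baa, Z)
  read b, top Z: go to q2, push DAZ → (q2, aa, DAZ)
  ε-move, top D: go to q2, push ε → (q2, aa, AZ)
  read a, top A: go to q1, push ε → (q1, a, Z)
  read a, top Z: go to q0, push Z → (q0, ε, Z)
All input consumed; M is in state q0.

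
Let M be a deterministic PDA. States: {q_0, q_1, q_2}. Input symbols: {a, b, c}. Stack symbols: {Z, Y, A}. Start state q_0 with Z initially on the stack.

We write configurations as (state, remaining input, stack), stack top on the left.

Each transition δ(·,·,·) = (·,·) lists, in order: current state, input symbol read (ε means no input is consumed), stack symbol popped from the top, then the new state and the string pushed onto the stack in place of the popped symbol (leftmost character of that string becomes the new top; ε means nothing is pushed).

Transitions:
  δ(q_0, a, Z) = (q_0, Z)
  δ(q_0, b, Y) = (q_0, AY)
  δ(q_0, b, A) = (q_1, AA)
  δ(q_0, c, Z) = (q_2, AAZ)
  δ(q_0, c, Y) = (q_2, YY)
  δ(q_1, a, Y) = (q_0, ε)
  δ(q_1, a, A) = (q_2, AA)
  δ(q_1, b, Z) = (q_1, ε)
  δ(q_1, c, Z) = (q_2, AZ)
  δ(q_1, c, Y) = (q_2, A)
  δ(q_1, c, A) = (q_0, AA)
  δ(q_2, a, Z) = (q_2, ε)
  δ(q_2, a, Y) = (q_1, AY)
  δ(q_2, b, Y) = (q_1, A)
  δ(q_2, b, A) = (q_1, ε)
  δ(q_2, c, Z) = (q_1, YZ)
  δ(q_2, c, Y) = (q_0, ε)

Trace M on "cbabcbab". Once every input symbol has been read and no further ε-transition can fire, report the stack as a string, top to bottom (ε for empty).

AAAZ

(q_0, cbabcbab, Z)
  read c, top Z: go to q_2, push AAZ → (q_2, babcbab, AAZ)
  read b, top A: go to q_1, push ε → (q_1, abcbab, AZ)
  read a, top A: go to q_2, push AA → (q_2, bcbab, AAZ)
  read b, top A: go to q_1, push ε → (q_1, cbab, AZ)
  read c, top A: go to q_0, push AA → (q_0, bab, AAZ)
  read b, top A: go to q_1, push AA → (q_1, ab, AAAZ)
  read a, top A: go to q_2, push AA → (q_2, b, AAAAZ)
  read b, top A: go to q_1, push ε → (q_1, ε, AAAZ)
All input consumed in state q_1 with stack AAAZ.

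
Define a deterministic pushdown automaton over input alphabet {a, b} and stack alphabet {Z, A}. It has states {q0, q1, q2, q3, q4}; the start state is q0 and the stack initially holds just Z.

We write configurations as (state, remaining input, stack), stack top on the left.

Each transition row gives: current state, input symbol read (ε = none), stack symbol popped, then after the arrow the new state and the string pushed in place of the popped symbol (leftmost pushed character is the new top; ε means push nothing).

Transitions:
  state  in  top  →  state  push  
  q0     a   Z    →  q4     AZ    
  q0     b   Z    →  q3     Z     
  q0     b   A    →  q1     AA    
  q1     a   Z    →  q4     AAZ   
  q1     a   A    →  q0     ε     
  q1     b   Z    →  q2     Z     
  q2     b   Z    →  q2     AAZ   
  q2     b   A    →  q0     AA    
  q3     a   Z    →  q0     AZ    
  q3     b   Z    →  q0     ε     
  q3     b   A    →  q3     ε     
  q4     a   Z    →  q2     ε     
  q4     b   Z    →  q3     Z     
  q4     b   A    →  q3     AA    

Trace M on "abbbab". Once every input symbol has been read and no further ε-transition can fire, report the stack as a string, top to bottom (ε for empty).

(q0, abbbab, Z)
  read a, top Z: go to q4, push AZ → (q4, bbbab, AZ)
  read b, top A: go to q3, push AA → (q3, bbab, AAZ)
  read b, top A: go to q3, push ε → (q3, bab, AZ)
  read b, top A: go to q3, push ε → (q3, ab, Z)
  read a, top Z: go to q0, push AZ → (q0, b, AZ)
  read b, top A: go to q1, push AA → (q1, ε, AAZ)
All input consumed in state q1 with stack AAZ.

AAZ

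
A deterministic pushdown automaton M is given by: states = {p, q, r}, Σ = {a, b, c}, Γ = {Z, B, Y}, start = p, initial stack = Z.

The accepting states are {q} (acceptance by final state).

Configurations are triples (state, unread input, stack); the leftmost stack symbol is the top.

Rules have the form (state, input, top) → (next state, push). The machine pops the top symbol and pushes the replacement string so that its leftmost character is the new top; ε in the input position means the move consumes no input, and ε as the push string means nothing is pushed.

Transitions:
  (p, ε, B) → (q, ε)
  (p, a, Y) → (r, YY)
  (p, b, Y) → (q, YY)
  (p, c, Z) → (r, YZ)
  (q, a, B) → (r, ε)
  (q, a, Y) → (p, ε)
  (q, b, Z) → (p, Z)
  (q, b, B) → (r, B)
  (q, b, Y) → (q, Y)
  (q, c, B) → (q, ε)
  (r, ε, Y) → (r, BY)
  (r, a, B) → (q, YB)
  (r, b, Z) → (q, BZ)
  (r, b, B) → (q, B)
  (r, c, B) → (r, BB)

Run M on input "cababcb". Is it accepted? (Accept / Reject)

(p, cababcb, Z)
  read c, top Z: go to r, push YZ → (r, ababcb, YZ)
  ε-move, top Y: go to r, push BY → (r, ababcb, BYZ)
  read a, top B: go to q, push YB → (q, babcb, YBYZ)
  read b, top Y: go to q, push Y → (q, abcb, YBYZ)
  read a, top Y: go to p, push ε → (p, bcb, BYZ)
  ε-move, top B: go to q, push ε → (q, bcb, YZ)
  read b, top Y: go to q, push Y → (q, cb, YZ)
No transition applies at (q, cb, YZ); input not fully consumed.

Reject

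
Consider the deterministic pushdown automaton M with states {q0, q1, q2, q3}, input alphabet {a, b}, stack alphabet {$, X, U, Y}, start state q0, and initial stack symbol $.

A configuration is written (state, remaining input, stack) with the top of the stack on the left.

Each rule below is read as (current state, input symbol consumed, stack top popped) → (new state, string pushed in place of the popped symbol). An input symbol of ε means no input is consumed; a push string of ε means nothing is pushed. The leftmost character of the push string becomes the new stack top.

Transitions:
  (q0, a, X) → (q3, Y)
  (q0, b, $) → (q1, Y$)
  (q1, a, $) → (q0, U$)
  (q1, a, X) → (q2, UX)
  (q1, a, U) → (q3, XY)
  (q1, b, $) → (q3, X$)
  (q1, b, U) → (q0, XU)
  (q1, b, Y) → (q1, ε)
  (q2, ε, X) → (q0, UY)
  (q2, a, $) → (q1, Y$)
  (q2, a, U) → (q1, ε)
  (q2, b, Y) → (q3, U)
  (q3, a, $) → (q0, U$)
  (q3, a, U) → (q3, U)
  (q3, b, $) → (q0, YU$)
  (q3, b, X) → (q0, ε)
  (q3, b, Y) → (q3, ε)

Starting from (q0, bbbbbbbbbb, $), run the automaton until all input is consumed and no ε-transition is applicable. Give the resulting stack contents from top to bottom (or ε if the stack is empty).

$

(q0, bbbbbbbbbb, $)
  read b, top $: go to q1, push Y$ → (q1, bbbbbbbbb, Y$)
  read b, top Y: go to q1, push ε → (q1, bbbbbbbb, $)
  read b, top $: go to q3, push X$ → (q3, bbbbbbb, X$)
  read b, top X: go to q0, push ε → (q0, bbbbbb, $)
  read b, top $: go to q1, push Y$ → (q1, bbbbb, Y$)
  read b, top Y: go to q1, push ε → (q1, bbbb, $)
  read b, top $: go to q3, push X$ → (q3, bbb, X$)
  read b, top X: go to q0, push ε → (q0, bb, $)
  read b, top $: go to q1, push Y$ → (q1, b, Y$)
  read b, top Y: go to q1, push ε → (q1, ε, $)
All input consumed in state q1 with stack $.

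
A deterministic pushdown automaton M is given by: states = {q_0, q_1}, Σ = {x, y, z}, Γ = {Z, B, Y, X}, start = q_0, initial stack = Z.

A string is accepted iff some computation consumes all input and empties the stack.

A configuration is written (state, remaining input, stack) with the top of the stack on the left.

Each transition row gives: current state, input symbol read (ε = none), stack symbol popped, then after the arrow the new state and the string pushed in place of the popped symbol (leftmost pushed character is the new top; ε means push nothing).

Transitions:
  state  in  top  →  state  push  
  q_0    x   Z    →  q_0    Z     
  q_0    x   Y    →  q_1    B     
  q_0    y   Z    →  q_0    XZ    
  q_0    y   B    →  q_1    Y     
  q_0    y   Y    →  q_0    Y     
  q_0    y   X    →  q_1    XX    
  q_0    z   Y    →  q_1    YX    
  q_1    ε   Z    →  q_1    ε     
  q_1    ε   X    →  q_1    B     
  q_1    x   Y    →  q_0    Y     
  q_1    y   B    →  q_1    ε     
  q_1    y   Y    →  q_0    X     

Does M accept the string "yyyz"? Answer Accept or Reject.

(q_0, yyyz, Z) ⊢ (q_0, yyz, XZ) ⊢ (q_1, yz, XXZ) ⊢ (q_1, yz, BXZ) ⊢ (q_1, z, XZ) ⊢ (q_1, z, BZ)
No transition applies at (q_1, z, BZ); input not fully consumed.

Reject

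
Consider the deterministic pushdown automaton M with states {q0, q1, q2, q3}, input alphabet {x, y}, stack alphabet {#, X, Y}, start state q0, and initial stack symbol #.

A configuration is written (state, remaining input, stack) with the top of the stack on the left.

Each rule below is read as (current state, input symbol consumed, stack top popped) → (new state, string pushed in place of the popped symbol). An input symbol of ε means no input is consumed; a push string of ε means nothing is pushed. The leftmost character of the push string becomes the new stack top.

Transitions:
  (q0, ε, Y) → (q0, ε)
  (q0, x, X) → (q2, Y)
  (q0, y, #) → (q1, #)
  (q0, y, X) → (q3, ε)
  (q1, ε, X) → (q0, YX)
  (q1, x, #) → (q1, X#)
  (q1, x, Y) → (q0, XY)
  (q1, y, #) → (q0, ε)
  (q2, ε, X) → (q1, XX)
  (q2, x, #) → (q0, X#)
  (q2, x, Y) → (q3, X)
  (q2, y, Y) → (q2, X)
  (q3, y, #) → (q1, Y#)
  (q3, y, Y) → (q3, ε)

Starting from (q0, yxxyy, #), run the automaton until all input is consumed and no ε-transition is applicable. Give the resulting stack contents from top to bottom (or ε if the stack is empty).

(q0, yxxyy, #)
  read y, top #: go to q1, push # → (q1, xxyy, #)
  read x, top #: go to q1, push X# → (q1, xyy, X#)
  ε-move, top X: go to q0, push YX → (q0, xyy, YX#)
  ε-move, top Y: go to q0, push ε → (q0, xyy, X#)
  read x, top X: go to q2, push Y → (q2, yy, Y#)
  read y, top Y: go to q2, push X → (q2, y, X#)
  ε-move, top X: go to q1, push XX → (q1, y, XX#)
  ε-move, top X: go to q0, push YX → (q0, y, YXX#)
  ε-move, top Y: go to q0, push ε → (q0, y, XX#)
  read y, top X: go to q3, push ε → (q3, ε, X#)
All input consumed in state q3 with stack X#.

X#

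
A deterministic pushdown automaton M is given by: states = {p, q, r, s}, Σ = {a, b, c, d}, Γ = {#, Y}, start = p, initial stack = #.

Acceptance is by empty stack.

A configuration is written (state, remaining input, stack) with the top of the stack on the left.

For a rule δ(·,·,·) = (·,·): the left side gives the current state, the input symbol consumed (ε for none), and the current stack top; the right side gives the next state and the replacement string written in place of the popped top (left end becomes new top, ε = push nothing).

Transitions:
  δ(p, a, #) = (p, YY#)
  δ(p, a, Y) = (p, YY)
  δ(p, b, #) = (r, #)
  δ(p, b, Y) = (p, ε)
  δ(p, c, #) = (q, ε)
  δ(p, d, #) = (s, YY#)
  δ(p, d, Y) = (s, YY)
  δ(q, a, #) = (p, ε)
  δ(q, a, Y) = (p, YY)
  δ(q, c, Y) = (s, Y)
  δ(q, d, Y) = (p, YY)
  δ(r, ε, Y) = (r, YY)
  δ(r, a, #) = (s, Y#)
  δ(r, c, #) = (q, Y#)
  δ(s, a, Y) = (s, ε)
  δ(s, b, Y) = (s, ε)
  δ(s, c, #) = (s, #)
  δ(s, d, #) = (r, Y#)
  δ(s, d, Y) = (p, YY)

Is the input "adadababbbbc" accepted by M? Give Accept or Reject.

(p, adadababbbbc, #)
  read a, top #: go to p, push YY# → (p, dadababbbbc, YY#)
  read d, top Y: go to s, push YY → (s, adababbbbc, YYY#)
  read a, top Y: go to s, push ε → (s, dababbbbc, YY#)
  read d, top Y: go to p, push YY → (p, ababbbbc, YYY#)
  read a, top Y: go to p, push YY → (p, babbbbc, YYYY#)
  read b, top Y: go to p, push ε → (p, abbbbc, YYY#)
  read a, top Y: go to p, push YY → (p, bbbbc, YYYY#)
  read b, top Y: go to p, push ε → (p, bbbc, YYY#)
  read b, top Y: go to p, push ε → (p, bbc, YY#)
  read b, top Y: go to p, push ε → (p, bc, Y#)
  read b, top Y: go to p, push ε → (p, c, #)
  read c, top #: go to q, push ε → (q, ε, ε)
All input consumed and the stack is empty.

Accept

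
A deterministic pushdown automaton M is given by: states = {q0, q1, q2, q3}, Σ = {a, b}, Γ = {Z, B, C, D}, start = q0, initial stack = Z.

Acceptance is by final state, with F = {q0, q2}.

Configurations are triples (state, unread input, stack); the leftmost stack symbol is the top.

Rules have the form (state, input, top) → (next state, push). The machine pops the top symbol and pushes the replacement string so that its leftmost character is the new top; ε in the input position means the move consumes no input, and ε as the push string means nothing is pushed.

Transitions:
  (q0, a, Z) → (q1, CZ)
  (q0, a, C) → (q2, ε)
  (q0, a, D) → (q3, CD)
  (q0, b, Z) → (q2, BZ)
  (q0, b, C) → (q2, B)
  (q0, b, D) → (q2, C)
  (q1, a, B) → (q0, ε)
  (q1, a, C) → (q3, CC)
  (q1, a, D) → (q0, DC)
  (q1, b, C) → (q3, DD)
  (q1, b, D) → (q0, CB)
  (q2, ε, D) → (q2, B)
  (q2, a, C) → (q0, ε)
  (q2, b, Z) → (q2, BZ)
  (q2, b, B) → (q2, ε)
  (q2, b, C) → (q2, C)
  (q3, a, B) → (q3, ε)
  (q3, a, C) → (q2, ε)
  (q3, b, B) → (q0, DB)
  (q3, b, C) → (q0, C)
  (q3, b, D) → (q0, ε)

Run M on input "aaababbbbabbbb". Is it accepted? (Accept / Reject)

(q0, aaababbbbabbbb, Z) ⊢ (q1, aababbbbabbbb, CZ) ⊢ (q3, ababbbbabbbb, CCZ) ⊢ (q2, babbbbabbbb, CZ) ⊢ (q2, abbbbabbbb, CZ) ⊢ (q0, bbbbabbbb, Z) ⊢ (q2, bbbabbbb, BZ) ⊢ (q2, bbabbbb, Z) ⊢ (q2, babbbb, BZ) ⊢ (q2, abbbb, Z)
No transition applies at (q2, abbbb, Z); input not fully consumed.

Reject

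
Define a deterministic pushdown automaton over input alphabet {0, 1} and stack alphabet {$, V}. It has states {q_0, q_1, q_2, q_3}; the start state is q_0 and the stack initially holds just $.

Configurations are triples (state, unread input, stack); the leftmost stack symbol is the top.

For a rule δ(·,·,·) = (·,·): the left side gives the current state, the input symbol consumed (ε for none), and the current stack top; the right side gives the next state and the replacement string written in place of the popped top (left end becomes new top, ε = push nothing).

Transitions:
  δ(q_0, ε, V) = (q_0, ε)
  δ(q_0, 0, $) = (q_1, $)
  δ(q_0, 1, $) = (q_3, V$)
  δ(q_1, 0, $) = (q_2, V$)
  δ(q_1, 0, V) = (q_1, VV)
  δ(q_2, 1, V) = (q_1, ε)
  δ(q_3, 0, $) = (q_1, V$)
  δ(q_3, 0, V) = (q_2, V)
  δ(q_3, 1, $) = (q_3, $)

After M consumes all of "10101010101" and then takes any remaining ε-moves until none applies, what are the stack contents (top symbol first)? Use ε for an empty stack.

(q_0, 10101010101, $) ⊢ (q_3, 0101010101, V$) ⊢ (q_2, 101010101, V$) ⊢ (q_1, 01010101, $) ⊢ (q_2, 1010101, V$) ⊢ (q_1, 010101, $) ⊢ (q_2, 10101, V$) ⊢ (q_1, 0101, $) ⊢ (q_2, 101, V$) ⊢ (q_1, 01, $) ⊢ (q_2, 1, V$) ⊢ (q_1, ε, $)
All input consumed in state q_1 with stack $.

$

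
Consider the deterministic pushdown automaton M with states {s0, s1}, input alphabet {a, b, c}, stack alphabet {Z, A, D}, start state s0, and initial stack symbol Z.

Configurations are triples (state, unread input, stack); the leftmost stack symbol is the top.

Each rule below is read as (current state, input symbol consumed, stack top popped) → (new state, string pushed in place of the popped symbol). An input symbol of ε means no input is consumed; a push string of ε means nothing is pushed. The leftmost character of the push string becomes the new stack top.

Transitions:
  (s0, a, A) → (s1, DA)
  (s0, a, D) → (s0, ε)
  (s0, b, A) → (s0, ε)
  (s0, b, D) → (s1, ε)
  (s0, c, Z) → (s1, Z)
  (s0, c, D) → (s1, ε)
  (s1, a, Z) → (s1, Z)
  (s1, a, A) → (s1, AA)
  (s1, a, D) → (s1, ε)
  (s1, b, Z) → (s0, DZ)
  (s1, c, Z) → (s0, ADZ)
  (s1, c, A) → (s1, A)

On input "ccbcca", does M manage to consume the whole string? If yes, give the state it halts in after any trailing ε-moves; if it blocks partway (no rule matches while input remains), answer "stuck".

s1

(s0, ccbcca, Z)
  read c, top Z: go to s1, push Z → (s1, cbcca, Z)
  read c, top Z: go to s0, push ADZ → (s0, bcca, ADZ)
  read b, top A: go to s0, push ε → (s0, cca, DZ)
  read c, top D: go to s1, push ε → (s1, ca, Z)
  read c, top Z: go to s0, push ADZ → (s0, a, ADZ)
  read a, top A: go to s1, push DA → (s1, ε, DADZ)
All input consumed; M is in state s1.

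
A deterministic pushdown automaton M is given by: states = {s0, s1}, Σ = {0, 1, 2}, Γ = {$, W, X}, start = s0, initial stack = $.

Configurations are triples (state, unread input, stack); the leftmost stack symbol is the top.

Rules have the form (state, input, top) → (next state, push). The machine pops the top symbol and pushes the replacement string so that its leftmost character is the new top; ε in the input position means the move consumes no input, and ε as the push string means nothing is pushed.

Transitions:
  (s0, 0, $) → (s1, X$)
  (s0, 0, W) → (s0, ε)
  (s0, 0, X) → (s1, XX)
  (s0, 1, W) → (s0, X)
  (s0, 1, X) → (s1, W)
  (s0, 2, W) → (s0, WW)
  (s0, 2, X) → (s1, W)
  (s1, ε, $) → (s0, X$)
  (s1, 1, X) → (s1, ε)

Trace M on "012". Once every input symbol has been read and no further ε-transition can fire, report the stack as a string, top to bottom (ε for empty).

(s0, 012, $) ⊢ (s1, 12, X$) ⊢ (s1, 2, $) ⊢ (s0, 2, X$) ⊢ (s1, ε, W$)
All input consumed in state s1 with stack W$.

W$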